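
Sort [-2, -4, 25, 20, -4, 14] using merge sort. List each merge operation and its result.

Divide and conquer:
  Merge [-4] + [25] -> [-4, 25]
  Merge [-2] + [-4, 25] -> [-4, -2, 25]
  Merge [-4] + [14] -> [-4, 14]
  Merge [20] + [-4, 14] -> [-4, 14, 20]
  Merge [-4, -2, 25] + [-4, 14, 20] -> [-4, -4, -2, 14, 20, 25]


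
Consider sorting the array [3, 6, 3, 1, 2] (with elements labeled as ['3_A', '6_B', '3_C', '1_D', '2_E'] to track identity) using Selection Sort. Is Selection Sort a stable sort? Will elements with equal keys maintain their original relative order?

Trace Selection Sort on the labeled array (the key is the number; the letter only tracks identity):
  Pass 1: minimum of unsorted part is 1_D at index 3; swap it with 3_A at index 0 -> [1_D, 6_B, 3_C, 3_A, 2_E]
  Pass 2: minimum of unsorted part is 2_E at index 4; swap it with 6_B at index 1 -> [1_D, 2_E, 3_C, 3_A, 6_B]
  Pass 3: minimum 3_C is already at index 2; no swap -> [1_D, 2_E, 3_C, 3_A, 6_B]
  Pass 4: minimum 3_A is already at index 3; no swap -> [1_D, 2_E, 3_C, 3_A, 6_B]
Final order: [1_D, 2_E, 3_C, 3_A, 6_B]
Equal keys:
  value 3: originally 3_A, 3_C; after sorting 3_C, 3_A -> order changed
Equal keys were reordered, so Selection Sort is not stable: the long-range swap that moves the minimum into place can carry an element past an equal key. (One such input is enough; an unstable sort may happen to preserve order on other inputs, but it gives no guarantee.)
Answer: Not stable


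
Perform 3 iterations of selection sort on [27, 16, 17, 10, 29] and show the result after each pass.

Pass 1: Select minimum 10 at index 3, swap -> [10, 16, 17, 27, 29]
Pass 2: Select minimum 16 at index 1, swap -> [10, 16, 17, 27, 29]
Pass 3: Select minimum 17 at index 2, swap -> [10, 16, 17, 27, 29]


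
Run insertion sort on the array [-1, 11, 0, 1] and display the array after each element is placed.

First element -1 is already 'sorted'
Insert 11: shifted 0 elements -> [-1, 11, 0, 1]
Insert 0: shifted 1 elements -> [-1, 0, 11, 1]
Insert 1: shifted 1 elements -> [-1, 0, 1, 11]


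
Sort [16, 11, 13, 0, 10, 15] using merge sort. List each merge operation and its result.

Divide and conquer:
  Merge [11] + [13] -> [11, 13]
  Merge [16] + [11, 13] -> [11, 13, 16]
  Merge [10] + [15] -> [10, 15]
  Merge [0] + [10, 15] -> [0, 10, 15]
  Merge [11, 13, 16] + [0, 10, 15] -> [0, 10, 11, 13, 15, 16]


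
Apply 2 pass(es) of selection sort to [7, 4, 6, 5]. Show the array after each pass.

Pass 1: Select minimum 4 at index 1, swap -> [4, 7, 6, 5]
Pass 2: Select minimum 5 at index 3, swap -> [4, 5, 6, 7]


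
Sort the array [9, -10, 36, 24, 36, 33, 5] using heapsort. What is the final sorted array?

Build heap: [36, 24, 36, 9, -10, 33, 5]
Extract 36: [36, 24, 33, 9, -10, 5, 36]
Extract 36: [33, 24, 5, 9, -10, 36, 36]
Extract 33: [24, 9, 5, -10, 33, 36, 36]
Extract 24: [9, -10, 5, 24, 33, 36, 36]
Extract 9: [5, -10, 9, 24, 33, 36, 36]
Extract 5: [-10, 5, 9, 24, 33, 36, 36]


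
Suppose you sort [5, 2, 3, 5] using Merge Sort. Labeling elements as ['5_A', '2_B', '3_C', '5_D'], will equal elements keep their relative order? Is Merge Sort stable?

Trace Merge Sort on the labeled array (the key is the number; the letter only tracks identity):
  Merge [5_A] + [2_B] -> [2_B, 5_A]
  Merge [3_C] + [5_D] -> [3_C, 5_D]
  Merge [2_B, 5_A] + [3_C, 5_D] -> [2_B, 3_C, 5_A, 5_D]
Final order: [2_B, 3_C, 5_A, 5_D]
Equal keys:
  value 5: originally 5_A, 5_D; after sorting 5_A, 5_D -> order preserved
All equal keys kept their original relative order. Merge Sort is stable: when the heads of the two halves are equal the merge takes from the left half first.
Answer: Stable


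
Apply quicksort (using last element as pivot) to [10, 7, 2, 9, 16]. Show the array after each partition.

Partition 1: pivot=16 at index 4 -> [10, 7, 2, 9, 16]
Partition 2: pivot=9 at index 2 -> [7, 2, 9, 10, 16]
Partition 3: pivot=2 at index 0 -> [2, 7, 9, 10, 16]


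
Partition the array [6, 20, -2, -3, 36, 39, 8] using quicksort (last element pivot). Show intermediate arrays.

Partition 1: pivot=8 at index 3 -> [6, -2, -3, 8, 36, 39, 20]
Partition 2: pivot=-3 at index 0 -> [-3, -2, 6, 8, 36, 39, 20]
Partition 3: pivot=6 at index 2 -> [-3, -2, 6, 8, 36, 39, 20]
Partition 4: pivot=20 at index 4 -> [-3, -2, 6, 8, 20, 39, 36]
Partition 5: pivot=36 at index 5 -> [-3, -2, 6, 8, 20, 36, 39]


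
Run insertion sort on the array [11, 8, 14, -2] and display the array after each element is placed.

First element 11 is already 'sorted'
Insert 8: shifted 1 elements -> [8, 11, 14, -2]
Insert 14: shifted 0 elements -> [8, 11, 14, -2]
Insert -2: shifted 3 elements -> [-2, 8, 11, 14]


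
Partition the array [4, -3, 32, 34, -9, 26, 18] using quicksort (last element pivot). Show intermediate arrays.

Partition 1: pivot=18 at index 3 -> [4, -3, -9, 18, 32, 26, 34]
Partition 2: pivot=-9 at index 0 -> [-9, -3, 4, 18, 32, 26, 34]
Partition 3: pivot=4 at index 2 -> [-9, -3, 4, 18, 32, 26, 34]
Partition 4: pivot=34 at index 6 -> [-9, -3, 4, 18, 32, 26, 34]
Partition 5: pivot=26 at index 4 -> [-9, -3, 4, 18, 26, 32, 34]


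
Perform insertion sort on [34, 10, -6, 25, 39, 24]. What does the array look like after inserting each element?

First element 34 is already 'sorted'
Insert 10: shifted 1 elements -> [10, 34, -6, 25, 39, 24]
Insert -6: shifted 2 elements -> [-6, 10, 34, 25, 39, 24]
Insert 25: shifted 1 elements -> [-6, 10, 25, 34, 39, 24]
Insert 39: shifted 0 elements -> [-6, 10, 25, 34, 39, 24]
Insert 24: shifted 3 elements -> [-6, 10, 24, 25, 34, 39]


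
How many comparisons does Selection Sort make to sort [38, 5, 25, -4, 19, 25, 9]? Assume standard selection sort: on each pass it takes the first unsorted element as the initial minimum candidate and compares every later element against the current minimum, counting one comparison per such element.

Pass 1: scan indices 1..6 for the minimum = 6 comparison(s); min is -4, place at index 0 -> [-4, 5, 25, 38, 19, 25, 9]
Pass 2: scan indices 2..6 for the minimum = 5 comparison(s); min is 5, place at index 1 -> [-4, 5, 25, 38, 19, 25, 9]
Pass 3: scan indices 3..6 for the minimum = 4 comparison(s); min is 9, place at index 2 -> [-4, 5, 9, 38, 19, 25, 25]
Pass 4: scan indices 4..6 for the minimum = 3 comparison(s); min is 19, place at index 3 -> [-4, 5, 9, 19, 38, 25, 25]
Pass 5: scan indices 5..6 for the minimum = 2 comparison(s); min is 25, place at index 4 -> [-4, 5, 9, 19, 25, 38, 25]
Pass 6: scan indices 6..6 for the minimum = 1 comparison(s); min is 25, place at index 5 -> [-4, 5, 9, 19, 25, 25, 38]
Selection sort always scans the whole unsorted suffix, so the count is (n-1) + (n-2) + ... + 1 = n(n-1)/2 = 7*6/2 = 21 regardless of the input order.
Total comparisons: 6 + 5 + 4 + 3 + 2 + 1 = 21


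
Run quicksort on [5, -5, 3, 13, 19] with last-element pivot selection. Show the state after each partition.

Partition 1: pivot=19 at index 4 -> [5, -5, 3, 13, 19]
Partition 2: pivot=13 at index 3 -> [5, -5, 3, 13, 19]
Partition 3: pivot=3 at index 1 -> [-5, 3, 5, 13, 19]


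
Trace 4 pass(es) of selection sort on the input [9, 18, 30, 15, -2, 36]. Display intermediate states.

Pass 1: Select minimum -2 at index 4, swap -> [-2, 18, 30, 15, 9, 36]
Pass 2: Select minimum 9 at index 4, swap -> [-2, 9, 30, 15, 18, 36]
Pass 3: Select minimum 15 at index 3, swap -> [-2, 9, 15, 30, 18, 36]
Pass 4: Select minimum 18 at index 4, swap -> [-2, 9, 15, 18, 30, 36]


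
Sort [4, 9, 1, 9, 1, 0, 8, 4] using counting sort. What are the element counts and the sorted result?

Count array: [1, 2, 0, 0, 2, 0, 0, 0, 1, 2]
(count[i] = number of elements equal to i)
Cumulative count: [1, 3, 3, 3, 5, 5, 5, 5, 6, 8]
Sorted: [0, 1, 1, 4, 4, 8, 9, 9]


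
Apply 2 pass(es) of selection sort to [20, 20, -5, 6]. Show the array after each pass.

Pass 1: Select minimum -5 at index 2, swap -> [-5, 20, 20, 6]
Pass 2: Select minimum 6 at index 3, swap -> [-5, 6, 20, 20]


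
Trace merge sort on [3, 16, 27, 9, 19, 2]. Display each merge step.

Divide and conquer:
  Merge [16] + [27] -> [16, 27]
  Merge [3] + [16, 27] -> [3, 16, 27]
  Merge [19] + [2] -> [2, 19]
  Merge [9] + [2, 19] -> [2, 9, 19]
  Merge [3, 16, 27] + [2, 9, 19] -> [2, 3, 9, 16, 19, 27]


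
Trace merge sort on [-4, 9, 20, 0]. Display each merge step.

Divide and conquer:
  Merge [-4] + [9] -> [-4, 9]
  Merge [20] + [0] -> [0, 20]
  Merge [-4, 9] + [0, 20] -> [-4, 0, 9, 20]


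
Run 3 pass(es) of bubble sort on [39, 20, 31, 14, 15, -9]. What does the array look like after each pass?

After pass 1: [20, 31, 14, 15, -9, 39] (5 swaps)
After pass 2: [20, 14, 15, -9, 31, 39] (3 swaps)
After pass 3: [14, 15, -9, 20, 31, 39] (3 swaps)
Total swaps: 11


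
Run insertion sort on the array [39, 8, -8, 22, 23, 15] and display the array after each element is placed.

First element 39 is already 'sorted'
Insert 8: shifted 1 elements -> [8, 39, -8, 22, 23, 15]
Insert -8: shifted 2 elements -> [-8, 8, 39, 22, 23, 15]
Insert 22: shifted 1 elements -> [-8, 8, 22, 39, 23, 15]
Insert 23: shifted 1 elements -> [-8, 8, 22, 23, 39, 15]
Insert 15: shifted 3 elements -> [-8, 8, 15, 22, 23, 39]


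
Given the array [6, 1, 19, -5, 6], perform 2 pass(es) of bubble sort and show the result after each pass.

After pass 1: [1, 6, -5, 6, 19] (3 swaps)
After pass 2: [1, -5, 6, 6, 19] (1 swaps)
Total swaps: 4


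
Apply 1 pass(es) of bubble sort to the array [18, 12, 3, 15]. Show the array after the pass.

After pass 1: [12, 3, 15, 18] (3 swaps)
Total swaps: 3


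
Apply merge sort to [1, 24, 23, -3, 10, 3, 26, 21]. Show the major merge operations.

Divide and conquer:
  Merge [1] + [24] -> [1, 24]
  Merge [23] + [-3] -> [-3, 23]
  Merge [1, 24] + [-3, 23] -> [-3, 1, 23, 24]
  Merge [10] + [3] -> [3, 10]
  Merge [26] + [21] -> [21, 26]
  Merge [3, 10] + [21, 26] -> [3, 10, 21, 26]
  Merge [-3, 1, 23, 24] + [3, 10, 21, 26] -> [-3, 1, 3, 10, 21, 23, 24, 26]


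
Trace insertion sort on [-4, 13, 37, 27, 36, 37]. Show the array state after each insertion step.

First element -4 is already 'sorted'
Insert 13: shifted 0 elements -> [-4, 13, 37, 27, 36, 37]
Insert 37: shifted 0 elements -> [-4, 13, 37, 27, 36, 37]
Insert 27: shifted 1 elements -> [-4, 13, 27, 37, 36, 37]
Insert 36: shifted 1 elements -> [-4, 13, 27, 36, 37, 37]
Insert 37: shifted 0 elements -> [-4, 13, 27, 36, 37, 37]


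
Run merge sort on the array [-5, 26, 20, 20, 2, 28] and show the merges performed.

Divide and conquer:
  Merge [26] + [20] -> [20, 26]
  Merge [-5] + [20, 26] -> [-5, 20, 26]
  Merge [2] + [28] -> [2, 28]
  Merge [20] + [2, 28] -> [2, 20, 28]
  Merge [-5, 20, 26] + [2, 20, 28] -> [-5, 2, 20, 20, 26, 28]


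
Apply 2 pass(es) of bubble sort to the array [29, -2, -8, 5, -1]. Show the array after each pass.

After pass 1: [-2, -8, 5, -1, 29] (4 swaps)
After pass 2: [-8, -2, -1, 5, 29] (2 swaps)
Total swaps: 6


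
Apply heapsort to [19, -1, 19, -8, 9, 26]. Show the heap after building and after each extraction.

Build heap: [26, 9, 19, -8, -1, 19]
Extract 26: [19, 9, 19, -8, -1, 26]
Extract 19: [19, 9, -1, -8, 19, 26]
Extract 19: [9, -8, -1, 19, 19, 26]
Extract 9: [-1, -8, 9, 19, 19, 26]
Extract -1: [-8, -1, 9, 19, 19, 26]


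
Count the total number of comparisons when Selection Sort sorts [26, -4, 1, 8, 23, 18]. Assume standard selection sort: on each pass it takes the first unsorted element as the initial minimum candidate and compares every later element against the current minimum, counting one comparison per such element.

Pass 1: scan indices 1..5 for the minimum = 5 comparison(s); min is -4, place at index 0 -> [-4, 26, 1, 8, 23, 18]
Pass 2: scan indices 2..5 for the minimum = 4 comparison(s); min is 1, place at index 1 -> [-4, 1, 26, 8, 23, 18]
Pass 3: scan indices 3..5 for the minimum = 3 comparison(s); min is 8, place at index 2 -> [-4, 1, 8, 26, 23, 18]
Pass 4: scan indices 4..5 for the minimum = 2 comparison(s); min is 18, place at index 3 -> [-4, 1, 8, 18, 23, 26]
Pass 5: scan indices 5..5 for the minimum = 1 comparison(s); min is 23, place at index 4 -> [-4, 1, 8, 18, 23, 26]
Selection sort always scans the whole unsorted suffix, so the count is (n-1) + (n-2) + ... + 1 = n(n-1)/2 = 6*5/2 = 15 regardless of the input order.
Total comparisons: 5 + 4 + 3 + 2 + 1 = 15


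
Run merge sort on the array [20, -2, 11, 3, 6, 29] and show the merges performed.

Divide and conquer:
  Merge [-2] + [11] -> [-2, 11]
  Merge [20] + [-2, 11] -> [-2, 11, 20]
  Merge [6] + [29] -> [6, 29]
  Merge [3] + [6, 29] -> [3, 6, 29]
  Merge [-2, 11, 20] + [3, 6, 29] -> [-2, 3, 6, 11, 20, 29]


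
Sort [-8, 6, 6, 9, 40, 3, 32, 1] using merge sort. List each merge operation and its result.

Divide and conquer:
  Merge [-8] + [6] -> [-8, 6]
  Merge [6] + [9] -> [6, 9]
  Merge [-8, 6] + [6, 9] -> [-8, 6, 6, 9]
  Merge [40] + [3] -> [3, 40]
  Merge [32] + [1] -> [1, 32]
  Merge [3, 40] + [1, 32] -> [1, 3, 32, 40]
  Merge [-8, 6, 6, 9] + [1, 3, 32, 40] -> [-8, 1, 3, 6, 6, 9, 32, 40]


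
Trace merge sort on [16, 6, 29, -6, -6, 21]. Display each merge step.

Divide and conquer:
  Merge [6] + [29] -> [6, 29]
  Merge [16] + [6, 29] -> [6, 16, 29]
  Merge [-6] + [21] -> [-6, 21]
  Merge [-6] + [-6, 21] -> [-6, -6, 21]
  Merge [6, 16, 29] + [-6, -6, 21] -> [-6, -6, 6, 16, 21, 29]


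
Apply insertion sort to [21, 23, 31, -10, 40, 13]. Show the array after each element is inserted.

First element 21 is already 'sorted'
Insert 23: shifted 0 elements -> [21, 23, 31, -10, 40, 13]
Insert 31: shifted 0 elements -> [21, 23, 31, -10, 40, 13]
Insert -10: shifted 3 elements -> [-10, 21, 23, 31, 40, 13]
Insert 40: shifted 0 elements -> [-10, 21, 23, 31, 40, 13]
Insert 13: shifted 4 elements -> [-10, 13, 21, 23, 31, 40]


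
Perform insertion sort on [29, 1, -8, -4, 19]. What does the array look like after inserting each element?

First element 29 is already 'sorted'
Insert 1: shifted 1 elements -> [1, 29, -8, -4, 19]
Insert -8: shifted 2 elements -> [-8, 1, 29, -4, 19]
Insert -4: shifted 2 elements -> [-8, -4, 1, 29, 19]
Insert 19: shifted 1 elements -> [-8, -4, 1, 19, 29]


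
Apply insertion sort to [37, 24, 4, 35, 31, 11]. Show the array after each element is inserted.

First element 37 is already 'sorted'
Insert 24: shifted 1 elements -> [24, 37, 4, 35, 31, 11]
Insert 4: shifted 2 elements -> [4, 24, 37, 35, 31, 11]
Insert 35: shifted 1 elements -> [4, 24, 35, 37, 31, 11]
Insert 31: shifted 2 elements -> [4, 24, 31, 35, 37, 11]
Insert 11: shifted 4 elements -> [4, 11, 24, 31, 35, 37]


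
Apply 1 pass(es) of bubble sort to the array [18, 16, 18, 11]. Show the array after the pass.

After pass 1: [16, 18, 11, 18] (2 swaps)
Total swaps: 2


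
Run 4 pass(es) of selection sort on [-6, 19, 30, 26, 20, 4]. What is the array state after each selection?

Pass 1: Select minimum -6 at index 0, swap -> [-6, 19, 30, 26, 20, 4]
Pass 2: Select minimum 4 at index 5, swap -> [-6, 4, 30, 26, 20, 19]
Pass 3: Select minimum 19 at index 5, swap -> [-6, 4, 19, 26, 20, 30]
Pass 4: Select minimum 20 at index 4, swap -> [-6, 4, 19, 20, 26, 30]


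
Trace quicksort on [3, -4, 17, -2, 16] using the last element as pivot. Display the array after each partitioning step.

Partition 1: pivot=16 at index 3 -> [3, -4, -2, 16, 17]
Partition 2: pivot=-2 at index 1 -> [-4, -2, 3, 16, 17]


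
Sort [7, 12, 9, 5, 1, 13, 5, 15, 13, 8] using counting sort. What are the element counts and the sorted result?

Count array: [0, 1, 0, 0, 0, 2, 0, 1, 1, 1, 0, 0, 1, 2, 0, 1]
(count[i] = number of elements equal to i)
Cumulative count: [0, 1, 1, 1, 1, 3, 3, 4, 5, 6, 6, 6, 7, 9, 9, 10]
Sorted: [1, 5, 5, 7, 8, 9, 12, 13, 13, 15]


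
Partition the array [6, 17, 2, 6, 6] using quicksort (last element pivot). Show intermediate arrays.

Partition 1: pivot=6 at index 3 -> [6, 2, 6, 6, 17]
Partition 2: pivot=6 at index 2 -> [6, 2, 6, 6, 17]
Partition 3: pivot=2 at index 0 -> [2, 6, 6, 6, 17]


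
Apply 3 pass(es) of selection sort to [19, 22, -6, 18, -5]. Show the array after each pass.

Pass 1: Select minimum -6 at index 2, swap -> [-6, 22, 19, 18, -5]
Pass 2: Select minimum -5 at index 4, swap -> [-6, -5, 19, 18, 22]
Pass 3: Select minimum 18 at index 3, swap -> [-6, -5, 18, 19, 22]


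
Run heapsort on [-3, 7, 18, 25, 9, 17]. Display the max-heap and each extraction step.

Build heap: [25, 9, 18, 7, -3, 17]
Extract 25: [18, 9, 17, 7, -3, 25]
Extract 18: [17, 9, -3, 7, 18, 25]
Extract 17: [9, 7, -3, 17, 18, 25]
Extract 9: [7, -3, 9, 17, 18, 25]
Extract 7: [-3, 7, 9, 17, 18, 25]


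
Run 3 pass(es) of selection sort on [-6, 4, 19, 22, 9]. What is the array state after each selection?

Pass 1: Select minimum -6 at index 0, swap -> [-6, 4, 19, 22, 9]
Pass 2: Select minimum 4 at index 1, swap -> [-6, 4, 19, 22, 9]
Pass 3: Select minimum 9 at index 4, swap -> [-6, 4, 9, 22, 19]


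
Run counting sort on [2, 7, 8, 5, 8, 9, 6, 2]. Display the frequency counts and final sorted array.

Count array: [0, 0, 2, 0, 0, 1, 1, 1, 2, 1]
(count[i] = number of elements equal to i)
Cumulative count: [0, 0, 2, 2, 2, 3, 4, 5, 7, 8]
Sorted: [2, 2, 5, 6, 7, 8, 8, 9]


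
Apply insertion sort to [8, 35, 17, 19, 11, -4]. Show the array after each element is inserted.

First element 8 is already 'sorted'
Insert 35: shifted 0 elements -> [8, 35, 17, 19, 11, -4]
Insert 17: shifted 1 elements -> [8, 17, 35, 19, 11, -4]
Insert 19: shifted 1 elements -> [8, 17, 19, 35, 11, -4]
Insert 11: shifted 3 elements -> [8, 11, 17, 19, 35, -4]
Insert -4: shifted 5 elements -> [-4, 8, 11, 17, 19, 35]


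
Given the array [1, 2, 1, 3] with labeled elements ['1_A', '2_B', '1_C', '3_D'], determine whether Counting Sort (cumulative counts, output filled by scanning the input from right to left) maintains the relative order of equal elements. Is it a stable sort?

Trace Counting Sort on the labeled array (the key is the number; the letter only tracks identity):
  Counts for values 0..3: [0, 2, 1, 1]
  Cumulative counts: [0, 2, 3, 4]
  Scan right to left: place 3_D at output index 3
  Scan right to left: place 1_C at output index 1
  Scan right to left: place 2_B at output index 2
  Scan right to left: place 1_A at output index 0
  Output: [1_A, 1_C, 2_B, 3_D]
Equal keys:
  value 1: originally 1_A, 1_C; after sorting 1_A, 1_C -> order preserved
All equal keys kept their original relative order. Counting Sort is stable: scanning the input right to left with decreasing cumulative counts places later duplicates at later output positions.
Answer: Stable


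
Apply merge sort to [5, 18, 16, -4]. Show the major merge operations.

Divide and conquer:
  Merge [5] + [18] -> [5, 18]
  Merge [16] + [-4] -> [-4, 16]
  Merge [5, 18] + [-4, 16] -> [-4, 5, 16, 18]


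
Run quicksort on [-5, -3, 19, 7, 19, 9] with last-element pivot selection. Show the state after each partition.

Partition 1: pivot=9 at index 3 -> [-5, -3, 7, 9, 19, 19]
Partition 2: pivot=7 at index 2 -> [-5, -3, 7, 9, 19, 19]
Partition 3: pivot=-3 at index 1 -> [-5, -3, 7, 9, 19, 19]
Partition 4: pivot=19 at index 5 -> [-5, -3, 7, 9, 19, 19]


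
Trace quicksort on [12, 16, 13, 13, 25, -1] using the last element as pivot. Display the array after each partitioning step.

Partition 1: pivot=-1 at index 0 -> [-1, 16, 13, 13, 25, 12]
Partition 2: pivot=12 at index 1 -> [-1, 12, 13, 13, 25, 16]
Partition 3: pivot=16 at index 4 -> [-1, 12, 13, 13, 16, 25]
Partition 4: pivot=13 at index 3 -> [-1, 12, 13, 13, 16, 25]


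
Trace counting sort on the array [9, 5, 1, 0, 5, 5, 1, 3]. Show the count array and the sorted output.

Count array: [1, 2, 0, 1, 0, 3, 0, 0, 0, 1]
(count[i] = number of elements equal to i)
Cumulative count: [1, 3, 3, 4, 4, 7, 7, 7, 7, 8]
Sorted: [0, 1, 1, 3, 5, 5, 5, 9]


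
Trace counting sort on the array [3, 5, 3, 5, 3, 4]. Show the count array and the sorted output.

Count array: [0, 0, 0, 3, 1, 2]
(count[i] = number of elements equal to i)
Cumulative count: [0, 0, 0, 3, 4, 6]
Sorted: [3, 3, 3, 4, 5, 5]


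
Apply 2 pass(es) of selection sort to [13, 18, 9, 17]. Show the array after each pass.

Pass 1: Select minimum 9 at index 2, swap -> [9, 18, 13, 17]
Pass 2: Select minimum 13 at index 2, swap -> [9, 13, 18, 17]


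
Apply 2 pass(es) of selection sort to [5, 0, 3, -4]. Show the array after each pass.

Pass 1: Select minimum -4 at index 3, swap -> [-4, 0, 3, 5]
Pass 2: Select minimum 0 at index 1, swap -> [-4, 0, 3, 5]


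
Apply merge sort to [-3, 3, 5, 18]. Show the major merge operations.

Divide and conquer:
  Merge [-3] + [3] -> [-3, 3]
  Merge [5] + [18] -> [5, 18]
  Merge [-3, 3] + [5, 18] -> [-3, 3, 5, 18]


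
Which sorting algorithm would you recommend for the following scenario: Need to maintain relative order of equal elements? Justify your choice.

Best choice: Merge sort or Insertion sort
Reason: Both are stable; quicksort and heapsort are not stable


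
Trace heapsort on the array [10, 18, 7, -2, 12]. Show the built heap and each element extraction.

Build heap: [18, 12, 7, -2, 10]
Extract 18: [12, 10, 7, -2, 18]
Extract 12: [10, -2, 7, 12, 18]
Extract 10: [7, -2, 10, 12, 18]
Extract 7: [-2, 7, 10, 12, 18]


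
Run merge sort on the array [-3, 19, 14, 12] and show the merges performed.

Divide and conquer:
  Merge [-3] + [19] -> [-3, 19]
  Merge [14] + [12] -> [12, 14]
  Merge [-3, 19] + [12, 14] -> [-3, 12, 14, 19]


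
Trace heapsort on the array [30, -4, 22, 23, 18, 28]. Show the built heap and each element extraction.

Build heap: [30, 23, 28, -4, 18, 22]
Extract 30: [28, 23, 22, -4, 18, 30]
Extract 28: [23, 18, 22, -4, 28, 30]
Extract 23: [22, 18, -4, 23, 28, 30]
Extract 22: [18, -4, 22, 23, 28, 30]
Extract 18: [-4, 18, 22, 23, 28, 30]


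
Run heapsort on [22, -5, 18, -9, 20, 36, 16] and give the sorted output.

Build heap: [36, 20, 22, -9, -5, 18, 16]
Extract 36: [22, 20, 18, -9, -5, 16, 36]
Extract 22: [20, 16, 18, -9, -5, 22, 36]
Extract 20: [18, 16, -5, -9, 20, 22, 36]
Extract 18: [16, -9, -5, 18, 20, 22, 36]
Extract 16: [-5, -9, 16, 18, 20, 22, 36]
Extract -5: [-9, -5, 16, 18, 20, 22, 36]


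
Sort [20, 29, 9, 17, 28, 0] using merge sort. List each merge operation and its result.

Divide and conquer:
  Merge [29] + [9] -> [9, 29]
  Merge [20] + [9, 29] -> [9, 20, 29]
  Merge [28] + [0] -> [0, 28]
  Merge [17] + [0, 28] -> [0, 17, 28]
  Merge [9, 20, 29] + [0, 17, 28] -> [0, 9, 17, 20, 28, 29]


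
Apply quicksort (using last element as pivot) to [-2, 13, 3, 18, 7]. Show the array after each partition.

Partition 1: pivot=7 at index 2 -> [-2, 3, 7, 18, 13]
Partition 2: pivot=3 at index 1 -> [-2, 3, 7, 18, 13]
Partition 3: pivot=13 at index 3 -> [-2, 3, 7, 13, 18]


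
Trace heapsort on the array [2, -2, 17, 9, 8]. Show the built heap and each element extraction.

Build heap: [17, 9, 2, -2, 8]
Extract 17: [9, 8, 2, -2, 17]
Extract 9: [8, -2, 2, 9, 17]
Extract 8: [2, -2, 8, 9, 17]
Extract 2: [-2, 2, 8, 9, 17]


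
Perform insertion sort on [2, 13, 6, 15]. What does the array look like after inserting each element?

First element 2 is already 'sorted'
Insert 13: shifted 0 elements -> [2, 13, 6, 15]
Insert 6: shifted 1 elements -> [2, 6, 13, 15]
Insert 15: shifted 0 elements -> [2, 6, 13, 15]


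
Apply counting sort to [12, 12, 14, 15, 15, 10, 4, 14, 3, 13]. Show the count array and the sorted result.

Count array: [0, 0, 0, 1, 1, 0, 0, 0, 0, 0, 1, 0, 2, 1, 2, 2]
(count[i] = number of elements equal to i)
Cumulative count: [0, 0, 0, 1, 2, 2, 2, 2, 2, 2, 3, 3, 5, 6, 8, 10]
Sorted: [3, 4, 10, 12, 12, 13, 14, 14, 15, 15]


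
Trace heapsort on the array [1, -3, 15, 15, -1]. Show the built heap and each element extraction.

Build heap: [15, 1, 15, -3, -1]
Extract 15: [15, 1, -1, -3, 15]
Extract 15: [1, -3, -1, 15, 15]
Extract 1: [-1, -3, 1, 15, 15]
Extract -1: [-3, -1, 1, 15, 15]


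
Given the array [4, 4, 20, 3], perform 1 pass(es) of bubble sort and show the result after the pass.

After pass 1: [4, 4, 3, 20] (1 swaps)
Total swaps: 1


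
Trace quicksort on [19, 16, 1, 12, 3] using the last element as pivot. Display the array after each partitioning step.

Partition 1: pivot=3 at index 1 -> [1, 3, 19, 12, 16]
Partition 2: pivot=16 at index 3 -> [1, 3, 12, 16, 19]


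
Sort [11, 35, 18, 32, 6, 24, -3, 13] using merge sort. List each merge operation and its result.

Divide and conquer:
  Merge [11] + [35] -> [11, 35]
  Merge [18] + [32] -> [18, 32]
  Merge [11, 35] + [18, 32] -> [11, 18, 32, 35]
  Merge [6] + [24] -> [6, 24]
  Merge [-3] + [13] -> [-3, 13]
  Merge [6, 24] + [-3, 13] -> [-3, 6, 13, 24]
  Merge [11, 18, 32, 35] + [-3, 6, 13, 24] -> [-3, 6, 11, 13, 18, 24, 32, 35]


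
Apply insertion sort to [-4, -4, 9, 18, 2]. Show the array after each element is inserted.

First element -4 is already 'sorted'
Insert -4: shifted 0 elements -> [-4, -4, 9, 18, 2]
Insert 9: shifted 0 elements -> [-4, -4, 9, 18, 2]
Insert 18: shifted 0 elements -> [-4, -4, 9, 18, 2]
Insert 2: shifted 2 elements -> [-4, -4, 2, 9, 18]


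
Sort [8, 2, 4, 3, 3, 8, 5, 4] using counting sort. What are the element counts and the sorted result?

Count array: [0, 0, 1, 2, 2, 1, 0, 0, 2]
(count[i] = number of elements equal to i)
Cumulative count: [0, 0, 1, 3, 5, 6, 6, 6, 8]
Sorted: [2, 3, 3, 4, 4, 5, 8, 8]


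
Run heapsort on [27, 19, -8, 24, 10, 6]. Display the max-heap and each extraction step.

Build heap: [27, 24, 6, 19, 10, -8]
Extract 27: [24, 19, 6, -8, 10, 27]
Extract 24: [19, 10, 6, -8, 24, 27]
Extract 19: [10, -8, 6, 19, 24, 27]
Extract 10: [6, -8, 10, 19, 24, 27]
Extract 6: [-8, 6, 10, 19, 24, 27]


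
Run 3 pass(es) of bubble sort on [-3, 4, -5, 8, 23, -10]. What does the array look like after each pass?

After pass 1: [-3, -5, 4, 8, -10, 23] (2 swaps)
After pass 2: [-5, -3, 4, -10, 8, 23] (2 swaps)
After pass 3: [-5, -3, -10, 4, 8, 23] (1 swaps)
Total swaps: 5


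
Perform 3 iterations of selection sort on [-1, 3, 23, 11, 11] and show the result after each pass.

Pass 1: Select minimum -1 at index 0, swap -> [-1, 3, 23, 11, 11]
Pass 2: Select minimum 3 at index 1, swap -> [-1, 3, 23, 11, 11]
Pass 3: Select minimum 11 at index 3, swap -> [-1, 3, 11, 23, 11]


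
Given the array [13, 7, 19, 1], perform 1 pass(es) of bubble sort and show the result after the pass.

After pass 1: [7, 13, 1, 19] (2 swaps)
Total swaps: 2


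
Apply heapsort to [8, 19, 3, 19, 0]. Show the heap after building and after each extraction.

Build heap: [19, 19, 3, 8, 0]
Extract 19: [19, 8, 3, 0, 19]
Extract 19: [8, 0, 3, 19, 19]
Extract 8: [3, 0, 8, 19, 19]
Extract 3: [0, 3, 8, 19, 19]


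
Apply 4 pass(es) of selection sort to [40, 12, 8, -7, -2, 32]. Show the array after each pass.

Pass 1: Select minimum -7 at index 3, swap -> [-7, 12, 8, 40, -2, 32]
Pass 2: Select minimum -2 at index 4, swap -> [-7, -2, 8, 40, 12, 32]
Pass 3: Select minimum 8 at index 2, swap -> [-7, -2, 8, 40, 12, 32]
Pass 4: Select minimum 12 at index 4, swap -> [-7, -2, 8, 12, 40, 32]


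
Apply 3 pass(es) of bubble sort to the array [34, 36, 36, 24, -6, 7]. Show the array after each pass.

After pass 1: [34, 36, 24, -6, 7, 36] (3 swaps)
After pass 2: [34, 24, -6, 7, 36, 36] (3 swaps)
After pass 3: [24, -6, 7, 34, 36, 36] (3 swaps)
Total swaps: 9


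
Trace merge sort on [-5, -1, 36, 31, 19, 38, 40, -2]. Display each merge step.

Divide and conquer:
  Merge [-5] + [-1] -> [-5, -1]
  Merge [36] + [31] -> [31, 36]
  Merge [-5, -1] + [31, 36] -> [-5, -1, 31, 36]
  Merge [19] + [38] -> [19, 38]
  Merge [40] + [-2] -> [-2, 40]
  Merge [19, 38] + [-2, 40] -> [-2, 19, 38, 40]
  Merge [-5, -1, 31, 36] + [-2, 19, 38, 40] -> [-5, -2, -1, 19, 31, 36, 38, 40]


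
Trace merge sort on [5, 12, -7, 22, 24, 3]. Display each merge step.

Divide and conquer:
  Merge [12] + [-7] -> [-7, 12]
  Merge [5] + [-7, 12] -> [-7, 5, 12]
  Merge [24] + [3] -> [3, 24]
  Merge [22] + [3, 24] -> [3, 22, 24]
  Merge [-7, 5, 12] + [3, 22, 24] -> [-7, 3, 5, 12, 22, 24]


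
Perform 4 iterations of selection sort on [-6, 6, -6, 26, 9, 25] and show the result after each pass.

Pass 1: Select minimum -6 at index 0, swap -> [-6, 6, -6, 26, 9, 25]
Pass 2: Select minimum -6 at index 2, swap -> [-6, -6, 6, 26, 9, 25]
Pass 3: Select minimum 6 at index 2, swap -> [-6, -6, 6, 26, 9, 25]
Pass 4: Select minimum 9 at index 4, swap -> [-6, -6, 6, 9, 26, 25]


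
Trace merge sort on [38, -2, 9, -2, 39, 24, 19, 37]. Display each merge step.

Divide and conquer:
  Merge [38] + [-2] -> [-2, 38]
  Merge [9] + [-2] -> [-2, 9]
  Merge [-2, 38] + [-2, 9] -> [-2, -2, 9, 38]
  Merge [39] + [24] -> [24, 39]
  Merge [19] + [37] -> [19, 37]
  Merge [24, 39] + [19, 37] -> [19, 24, 37, 39]
  Merge [-2, -2, 9, 38] + [19, 24, 37, 39] -> [-2, -2, 9, 19, 24, 37, 38, 39]


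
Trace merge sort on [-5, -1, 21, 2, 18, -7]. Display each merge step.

Divide and conquer:
  Merge [-1] + [21] -> [-1, 21]
  Merge [-5] + [-1, 21] -> [-5, -1, 21]
  Merge [18] + [-7] -> [-7, 18]
  Merge [2] + [-7, 18] -> [-7, 2, 18]
  Merge [-5, -1, 21] + [-7, 2, 18] -> [-7, -5, -1, 2, 18, 21]


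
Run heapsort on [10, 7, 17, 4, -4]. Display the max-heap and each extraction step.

Build heap: [17, 7, 10, 4, -4]
Extract 17: [10, 7, -4, 4, 17]
Extract 10: [7, 4, -4, 10, 17]
Extract 7: [4, -4, 7, 10, 17]
Extract 4: [-4, 4, 7, 10, 17]


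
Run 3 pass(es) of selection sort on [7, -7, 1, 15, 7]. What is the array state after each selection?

Pass 1: Select minimum -7 at index 1, swap -> [-7, 7, 1, 15, 7]
Pass 2: Select minimum 1 at index 2, swap -> [-7, 1, 7, 15, 7]
Pass 3: Select minimum 7 at index 2, swap -> [-7, 1, 7, 15, 7]


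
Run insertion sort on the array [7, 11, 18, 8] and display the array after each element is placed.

First element 7 is already 'sorted'
Insert 11: shifted 0 elements -> [7, 11, 18, 8]
Insert 18: shifted 0 elements -> [7, 11, 18, 8]
Insert 8: shifted 2 elements -> [7, 8, 11, 18]


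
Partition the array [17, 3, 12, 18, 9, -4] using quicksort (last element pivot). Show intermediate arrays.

Partition 1: pivot=-4 at index 0 -> [-4, 3, 12, 18, 9, 17]
Partition 2: pivot=17 at index 4 -> [-4, 3, 12, 9, 17, 18]
Partition 3: pivot=9 at index 2 -> [-4, 3, 9, 12, 17, 18]


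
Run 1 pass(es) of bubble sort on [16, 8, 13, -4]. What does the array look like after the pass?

After pass 1: [8, 13, -4, 16] (3 swaps)
Total swaps: 3


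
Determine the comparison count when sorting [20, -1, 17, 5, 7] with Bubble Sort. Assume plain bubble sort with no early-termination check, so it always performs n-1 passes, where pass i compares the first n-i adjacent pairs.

Pass 1: compare adjacent pairs (0,1)..(3,4) = 4 comparison(s), 4 swap(s) -> [-1, 17, 5, 7, 20]
Pass 2: compare adjacent pairs (0,1)..(2,3) = 3 comparison(s), 2 swap(s) -> [-1, 5, 7, 17, 20]
Pass 3: compare adjacent pairs (0,1)..(1,2) = 2 comparison(s), 0 swap(s) -> [-1, 5, 7, 17, 20]
Pass 4: compare adjacent pairs (0,1)..(0,1) = 1 comparison(s), 0 swap(s) -> [-1, 5, 7, 17, 20]
Total comparisons: 4 + 3 + 2 + 1 = 10


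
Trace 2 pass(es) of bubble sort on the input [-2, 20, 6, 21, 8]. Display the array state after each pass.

After pass 1: [-2, 6, 20, 8, 21] (2 swaps)
After pass 2: [-2, 6, 8, 20, 21] (1 swaps)
Total swaps: 3


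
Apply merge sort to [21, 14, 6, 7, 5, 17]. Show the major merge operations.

Divide and conquer:
  Merge [14] + [6] -> [6, 14]
  Merge [21] + [6, 14] -> [6, 14, 21]
  Merge [5] + [17] -> [5, 17]
  Merge [7] + [5, 17] -> [5, 7, 17]
  Merge [6, 14, 21] + [5, 7, 17] -> [5, 6, 7, 14, 17, 21]


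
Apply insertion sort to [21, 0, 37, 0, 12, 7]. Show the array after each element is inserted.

First element 21 is already 'sorted'
Insert 0: shifted 1 elements -> [0, 21, 37, 0, 12, 7]
Insert 37: shifted 0 elements -> [0, 21, 37, 0, 12, 7]
Insert 0: shifted 2 elements -> [0, 0, 21, 37, 12, 7]
Insert 12: shifted 2 elements -> [0, 0, 12, 21, 37, 7]
Insert 7: shifted 3 elements -> [0, 0, 7, 12, 21, 37]


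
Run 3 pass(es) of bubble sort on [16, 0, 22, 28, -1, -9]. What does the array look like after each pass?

After pass 1: [0, 16, 22, -1, -9, 28] (3 swaps)
After pass 2: [0, 16, -1, -9, 22, 28] (2 swaps)
After pass 3: [0, -1, -9, 16, 22, 28] (2 swaps)
Total swaps: 7


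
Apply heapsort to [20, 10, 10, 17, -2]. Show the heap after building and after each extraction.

Build heap: [20, 17, 10, 10, -2]
Extract 20: [17, 10, 10, -2, 20]
Extract 17: [10, -2, 10, 17, 20]
Extract 10: [10, -2, 10, 17, 20]
Extract 10: [-2, 10, 10, 17, 20]


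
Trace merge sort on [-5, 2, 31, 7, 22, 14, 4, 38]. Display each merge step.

Divide and conquer:
  Merge [-5] + [2] -> [-5, 2]
  Merge [31] + [7] -> [7, 31]
  Merge [-5, 2] + [7, 31] -> [-5, 2, 7, 31]
  Merge [22] + [14] -> [14, 22]
  Merge [4] + [38] -> [4, 38]
  Merge [14, 22] + [4, 38] -> [4, 14, 22, 38]
  Merge [-5, 2, 7, 31] + [4, 14, 22, 38] -> [-5, 2, 4, 7, 14, 22, 31, 38]


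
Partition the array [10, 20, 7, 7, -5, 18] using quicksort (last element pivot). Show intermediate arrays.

Partition 1: pivot=18 at index 4 -> [10, 7, 7, -5, 18, 20]
Partition 2: pivot=-5 at index 0 -> [-5, 7, 7, 10, 18, 20]
Partition 3: pivot=10 at index 3 -> [-5, 7, 7, 10, 18, 20]
Partition 4: pivot=7 at index 2 -> [-5, 7, 7, 10, 18, 20]


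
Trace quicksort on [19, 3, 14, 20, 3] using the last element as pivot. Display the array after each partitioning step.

Partition 1: pivot=3 at index 1 -> [3, 3, 14, 20, 19]
Partition 2: pivot=19 at index 3 -> [3, 3, 14, 19, 20]


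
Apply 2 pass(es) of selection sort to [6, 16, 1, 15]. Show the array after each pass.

Pass 1: Select minimum 1 at index 2, swap -> [1, 16, 6, 15]
Pass 2: Select minimum 6 at index 2, swap -> [1, 6, 16, 15]


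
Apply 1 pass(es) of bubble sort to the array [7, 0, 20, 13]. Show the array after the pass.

After pass 1: [0, 7, 13, 20] (2 swaps)
Total swaps: 2


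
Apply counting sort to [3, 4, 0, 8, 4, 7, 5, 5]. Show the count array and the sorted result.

Count array: [1, 0, 0, 1, 2, 2, 0, 1, 1]
(count[i] = number of elements equal to i)
Cumulative count: [1, 1, 1, 2, 4, 6, 6, 7, 8]
Sorted: [0, 3, 4, 4, 5, 5, 7, 8]


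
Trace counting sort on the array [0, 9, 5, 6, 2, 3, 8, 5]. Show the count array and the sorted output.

Count array: [1, 0, 1, 1, 0, 2, 1, 0, 1, 1]
(count[i] = number of elements equal to i)
Cumulative count: [1, 1, 2, 3, 3, 5, 6, 6, 7, 8]
Sorted: [0, 2, 3, 5, 5, 6, 8, 9]


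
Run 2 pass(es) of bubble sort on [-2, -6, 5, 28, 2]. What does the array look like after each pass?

After pass 1: [-6, -2, 5, 2, 28] (2 swaps)
After pass 2: [-6, -2, 2, 5, 28] (1 swaps)
Total swaps: 3


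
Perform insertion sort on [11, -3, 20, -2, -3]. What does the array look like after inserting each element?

First element 11 is already 'sorted'
Insert -3: shifted 1 elements -> [-3, 11, 20, -2, -3]
Insert 20: shifted 0 elements -> [-3, 11, 20, -2, -3]
Insert -2: shifted 2 elements -> [-3, -2, 11, 20, -3]
Insert -3: shifted 3 elements -> [-3, -3, -2, 11, 20]


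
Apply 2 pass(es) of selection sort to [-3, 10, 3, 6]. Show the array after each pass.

Pass 1: Select minimum -3 at index 0, swap -> [-3, 10, 3, 6]
Pass 2: Select minimum 3 at index 2, swap -> [-3, 3, 10, 6]


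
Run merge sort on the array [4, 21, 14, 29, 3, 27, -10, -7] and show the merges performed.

Divide and conquer:
  Merge [4] + [21] -> [4, 21]
  Merge [14] + [29] -> [14, 29]
  Merge [4, 21] + [14, 29] -> [4, 14, 21, 29]
  Merge [3] + [27] -> [3, 27]
  Merge [-10] + [-7] -> [-10, -7]
  Merge [3, 27] + [-10, -7] -> [-10, -7, 3, 27]
  Merge [4, 14, 21, 29] + [-10, -7, 3, 27] -> [-10, -7, 3, 4, 14, 21, 27, 29]


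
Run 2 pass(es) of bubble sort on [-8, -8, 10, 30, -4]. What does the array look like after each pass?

After pass 1: [-8, -8, 10, -4, 30] (1 swaps)
After pass 2: [-8, -8, -4, 10, 30] (1 swaps)
Total swaps: 2


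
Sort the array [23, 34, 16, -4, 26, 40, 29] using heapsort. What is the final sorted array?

Build heap: [40, 34, 29, -4, 26, 16, 23]
Extract 40: [34, 26, 29, -4, 23, 16, 40]
Extract 34: [29, 26, 16, -4, 23, 34, 40]
Extract 29: [26, 23, 16, -4, 29, 34, 40]
Extract 26: [23, -4, 16, 26, 29, 34, 40]
Extract 23: [16, -4, 23, 26, 29, 34, 40]
Extract 16: [-4, 16, 23, 26, 29, 34, 40]


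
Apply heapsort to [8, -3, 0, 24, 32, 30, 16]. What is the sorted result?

Build heap: [32, 24, 30, 8, -3, 0, 16]
Extract 32: [30, 24, 16, 8, -3, 0, 32]
Extract 30: [24, 8, 16, 0, -3, 30, 32]
Extract 24: [16, 8, -3, 0, 24, 30, 32]
Extract 16: [8, 0, -3, 16, 24, 30, 32]
Extract 8: [0, -3, 8, 16, 24, 30, 32]
Extract 0: [-3, 0, 8, 16, 24, 30, 32]


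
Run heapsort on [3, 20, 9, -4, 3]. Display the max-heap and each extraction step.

Build heap: [20, 3, 9, -4, 3]
Extract 20: [9, 3, 3, -4, 20]
Extract 9: [3, -4, 3, 9, 20]
Extract 3: [3, -4, 3, 9, 20]
Extract 3: [-4, 3, 3, 9, 20]


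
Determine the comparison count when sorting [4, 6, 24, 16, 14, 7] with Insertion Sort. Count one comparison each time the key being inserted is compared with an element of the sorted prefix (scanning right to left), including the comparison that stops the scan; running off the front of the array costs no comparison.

Insert 6: 4 <= 6 (stop) = 1 comparison(s) -> [4, 6, 24, 16, 14, 7]
Insert 24: 6 <= 24 (stop) = 1 comparison(s) -> [4, 6, 24, 16, 14, 7]
Insert 16: 24 > 16 (shift), 6 <= 16 (stop) = 2 comparison(s) -> [4, 6, 16, 24, 14, 7]
Insert 14: 24 > 14 (shift), 16 > 14 (shift), 6 <= 14 (stop) = 3 comparison(s) -> [4, 6, 14, 16, 24, 7]
Insert 7: 24 > 7 (shift), 16 > 7 (shift), 14 > 7 (shift), 6 <= 7 (stop) = 4 comparison(s) -> [4, 6, 7, 14, 16, 24]
Total comparisons: 1 + 1 + 2 + 3 + 4 = 11


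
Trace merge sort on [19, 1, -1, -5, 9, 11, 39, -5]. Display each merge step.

Divide and conquer:
  Merge [19] + [1] -> [1, 19]
  Merge [-1] + [-5] -> [-5, -1]
  Merge [1, 19] + [-5, -1] -> [-5, -1, 1, 19]
  Merge [9] + [11] -> [9, 11]
  Merge [39] + [-5] -> [-5, 39]
  Merge [9, 11] + [-5, 39] -> [-5, 9, 11, 39]
  Merge [-5, -1, 1, 19] + [-5, 9, 11, 39] -> [-5, -5, -1, 1, 9, 11, 19, 39]


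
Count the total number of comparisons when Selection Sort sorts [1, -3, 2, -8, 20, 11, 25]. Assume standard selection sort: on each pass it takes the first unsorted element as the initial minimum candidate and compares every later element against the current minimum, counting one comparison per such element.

Pass 1: scan indices 1..6 for the minimum = 6 comparison(s); min is -8, place at index 0 -> [-8, -3, 2, 1, 20, 11, 25]
Pass 2: scan indices 2..6 for the minimum = 5 comparison(s); min is -3, place at index 1 -> [-8, -3, 2, 1, 20, 11, 25]
Pass 3: scan indices 3..6 for the minimum = 4 comparison(s); min is 1, place at index 2 -> [-8, -3, 1, 2, 20, 11, 25]
Pass 4: scan indices 4..6 for the minimum = 3 comparison(s); min is 2, place at index 3 -> [-8, -3, 1, 2, 20, 11, 25]
Pass 5: scan indices 5..6 for the minimum = 2 comparison(s); min is 11, place at index 4 -> [-8, -3, 1, 2, 11, 20, 25]
Pass 6: scan indices 6..6 for the minimum = 1 comparison(s); min is 20, place at index 5 -> [-8, -3, 1, 2, 11, 20, 25]
Selection sort always scans the whole unsorted suffix, so the count is (n-1) + (n-2) + ... + 1 = n(n-1)/2 = 7*6/2 = 21 regardless of the input order.
Total comparisons: 6 + 5 + 4 + 3 + 2 + 1 = 21


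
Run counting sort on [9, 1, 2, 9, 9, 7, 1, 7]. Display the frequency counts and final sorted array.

Count array: [0, 2, 1, 0, 0, 0, 0, 2, 0, 3]
(count[i] = number of elements equal to i)
Cumulative count: [0, 2, 3, 3, 3, 3, 3, 5, 5, 8]
Sorted: [1, 1, 2, 7, 7, 9, 9, 9]


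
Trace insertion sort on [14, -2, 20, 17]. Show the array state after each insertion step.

First element 14 is already 'sorted'
Insert -2: shifted 1 elements -> [-2, 14, 20, 17]
Insert 20: shifted 0 elements -> [-2, 14, 20, 17]
Insert 17: shifted 1 elements -> [-2, 14, 17, 20]


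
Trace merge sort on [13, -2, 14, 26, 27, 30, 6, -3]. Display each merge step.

Divide and conquer:
  Merge [13] + [-2] -> [-2, 13]
  Merge [14] + [26] -> [14, 26]
  Merge [-2, 13] + [14, 26] -> [-2, 13, 14, 26]
  Merge [27] + [30] -> [27, 30]
  Merge [6] + [-3] -> [-3, 6]
  Merge [27, 30] + [-3, 6] -> [-3, 6, 27, 30]
  Merge [-2, 13, 14, 26] + [-3, 6, 27, 30] -> [-3, -2, 6, 13, 14, 26, 27, 30]
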